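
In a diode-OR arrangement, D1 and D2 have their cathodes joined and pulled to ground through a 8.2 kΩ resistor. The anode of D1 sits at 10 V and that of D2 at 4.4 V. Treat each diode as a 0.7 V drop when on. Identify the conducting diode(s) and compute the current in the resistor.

Assume both conduct. Then node N would need to be at both 10−0.7 = 9.3 V and 4.4−0.7 = 3.7 V, which is impossible.
Assume only D1 conducts: V_N = 10 − 0.7 = 9.3 V, so I_R = 9.3/8.2 = 1.13 mA.
Check D2: its anode-to-cathode voltage is 4.4 − 9.3 = -4.9 V < 0.7 V, so it is off. The assumption is consistent.

Only D1 conducts; I_R ≈ 1.1 mA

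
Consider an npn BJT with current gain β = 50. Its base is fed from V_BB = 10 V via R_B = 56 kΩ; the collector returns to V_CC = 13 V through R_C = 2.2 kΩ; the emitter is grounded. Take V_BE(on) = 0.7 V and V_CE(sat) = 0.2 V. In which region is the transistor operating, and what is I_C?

Assume active: I_B = (10 − 0.7)/56 = 0.166 mA, giving I_C = β·I_B = 8.3 mA.
But then V_CE = 13 − 8.3×2.2 = -5.27 V < V_CE(sat) = 0.2 V — impossible in the active region.
So the transistor is saturated. With V_CE = 0.2 V, I_C = (V_CC − 0.2)/R_C = 12.8/2.2 = 5.82 mA.
Check: β·I_B = 8.3 mA > I_C = 5.82 mA, confirming saturation.

saturation; I_C ≈ 5.8 mA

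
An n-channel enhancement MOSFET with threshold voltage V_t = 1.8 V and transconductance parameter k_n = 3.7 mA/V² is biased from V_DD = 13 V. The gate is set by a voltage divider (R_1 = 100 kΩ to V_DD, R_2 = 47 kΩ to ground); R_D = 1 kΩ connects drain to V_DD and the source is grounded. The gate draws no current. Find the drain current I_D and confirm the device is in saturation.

I_D ≈ 10 mA

V_G = V_DD·R_2/(R_1+R_2) = 13×47/147 = 4.16 V. With the source grounded, V_GS = V_G = 4.16 V.
Assume saturation: I_D = (k_n/2)(V_GS − V_t)² = (3.7/2)×(4.16 − 1.8)² = 1.85×2.36² = 10.3 mA.
V_DS = V_DD − I_D·R_D = 13 − 10.3×1 = 2.73 V.
Saturation requires V_DS ≥ V_GS − V_t = 2.36 V; 2.73 ≥ 2.36 ✓.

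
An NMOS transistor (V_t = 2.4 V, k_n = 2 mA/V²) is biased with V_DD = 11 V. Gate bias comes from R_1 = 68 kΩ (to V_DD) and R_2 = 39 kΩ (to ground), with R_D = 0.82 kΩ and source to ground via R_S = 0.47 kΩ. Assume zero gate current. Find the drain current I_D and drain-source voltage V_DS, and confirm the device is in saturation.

V_G = V_DD·R_2/(R_1+R_2) = 11×39/107 = 4.01 V.
Assume saturation: I_D = (k_n/2)(V_GS − V_t)² with V_GS = V_G − I_D·R_S = 4.01 − 0.47·I_D.
Substituting gives 0.221·I_D² − 2.51·I_D + 2.59 = 0, with roots I_D = 1.15 or 10.2 mA.
The root I_D = 10.2 mA gives V_GS = -0.798 V ≤ V_t, so take I_D = 1.15 mA.
Then V_GS = 3.47 V and V_DS = V_DD − I_D(R_D+R_S) = 11 − 1.15×1.29 = 9.52 V.
Saturation requires V_DS ≥ V_GS − V_t = 1.07 V; 9.52 ≥ 1.07 ✓.

I_D ≈ 1.1 mA, V_DS ≈ 9.5 V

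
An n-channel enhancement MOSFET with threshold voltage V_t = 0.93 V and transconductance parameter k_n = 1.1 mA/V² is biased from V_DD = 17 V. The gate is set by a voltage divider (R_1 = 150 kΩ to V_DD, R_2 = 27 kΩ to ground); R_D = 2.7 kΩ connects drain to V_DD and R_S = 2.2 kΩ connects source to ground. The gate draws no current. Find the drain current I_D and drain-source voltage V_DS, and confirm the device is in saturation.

V_G = V_DD·R_2/(R_1+R_2) = 17×27/177 = 2.59 V.
Assume saturation: I_D = (k_n/2)(V_GS − V_t)² with V_GS = V_G − I_D·R_S = 2.59 − 2.2·I_D.
Substituting gives 2.66·I_D² − 5.02·I_D + 1.52 = 0, with roots I_D = 0.379 or 1.51 mA.
The root I_D = 1.51 mA gives V_GS = -0.726 V ≤ V_t, so take I_D = 0.379 mA.
Then V_GS = 1.76 V and V_DS = V_DD − I_D(R_D+R_S) = 17 − 0.379×4.9 = 15.1 V.
Saturation requires V_DS ≥ V_GS − V_t = 0.83 V; 15.1 ≥ 0.83 ✓.

I_D ≈ 0.38 mA, V_DS ≈ 15 V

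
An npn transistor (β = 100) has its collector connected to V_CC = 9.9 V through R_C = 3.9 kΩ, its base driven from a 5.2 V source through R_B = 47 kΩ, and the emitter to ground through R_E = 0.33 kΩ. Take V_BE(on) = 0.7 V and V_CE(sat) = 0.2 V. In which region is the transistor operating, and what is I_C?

saturation; I_C ≈ 2.3 mA

Assume active: I_B = (5.2 − 0.7)/(47 + 101×0.33) = 0.056 mA, I_C = β·I_B = 5.6 mA.
Then V_CE = 9.9 − 5.6×3.9 − 5.66×0.33 = -13.8 V < 0.2 V — the active assumption fails.
Re-solve with V_CE = 0.2 V. KCL at the emitter: V_E/R_E = (V_BB−0.7−V_E)/R_B + (V_CC−0.2−V_E)/R_C, giving V_E = 0.781 V.
I_C = (V_CC − 0.2 − V_E)/R_C = (9.7 − 0.781)/3.9 = 2.29 mA.
Check: I_B = (4.5 − 0.781)/47 = 0.0791 mA, and β·I_B = 7.91 mA > I_C, confirming saturation.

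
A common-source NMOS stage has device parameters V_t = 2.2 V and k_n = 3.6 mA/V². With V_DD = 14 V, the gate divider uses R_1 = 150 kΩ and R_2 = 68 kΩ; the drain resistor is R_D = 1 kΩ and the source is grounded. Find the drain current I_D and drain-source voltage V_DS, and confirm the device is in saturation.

V_G = V_DD·R_2/(R_1+R_2) = 14×68/218 = 4.37 V. With the source grounded, V_GS = V_G = 4.37 V.
Assume saturation: I_D = (k_n/2)(V_GS − V_t)² = (3.6/2)×(4.37 − 2.2)² = 1.8×2.17² = 8.45 mA.
V_DS = V_DD − I_D·R_D = 14 − 8.45×1 = 5.55 V.
Saturation requires V_DS ≥ V_GS − V_t = 2.17 V; 5.55 ≥ 2.17 ✓.

I_D ≈ 8.5 mA, V_DS ≈ 5.5 V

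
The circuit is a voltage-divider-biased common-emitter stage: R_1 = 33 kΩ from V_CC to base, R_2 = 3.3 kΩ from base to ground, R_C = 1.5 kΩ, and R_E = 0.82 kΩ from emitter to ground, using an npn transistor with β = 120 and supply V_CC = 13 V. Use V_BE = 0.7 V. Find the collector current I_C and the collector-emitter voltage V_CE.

Thevenize the base divider: V_Th = V_CC·R_2/(R_1+R_2) = 13×3.3/36.3 = 1.18 V, R_Th = R_1‖R_2 = 3 kΩ.
Base-emitter loop: V_Th = I_B·R_Th + V_BE + (β+1)I_B·R_E, so I_B = (1.18 − 0.7) / (3 + 121×0.82) = 0.00471 mA.
I_C = β·I_B = 120×0.00471 = 0.566 mA, and I_E = (β+1)I_B = 0.57 mA.
V_CE = V_CC − I_C·R_C − I_E·R_E = 13 − 0.566×1.5 − 0.57×0.82 = 11.7 V.
V_CE = 11.7 V > 0.2 V confirms active-region operation.

I_C ≈ 0.57 mA, V_CE ≈ 12 V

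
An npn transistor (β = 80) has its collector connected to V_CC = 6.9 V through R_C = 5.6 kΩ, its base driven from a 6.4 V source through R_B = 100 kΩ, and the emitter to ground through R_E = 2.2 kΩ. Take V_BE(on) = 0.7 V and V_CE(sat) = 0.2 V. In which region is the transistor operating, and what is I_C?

Assume active: I_B = (6.4 − 0.7)/(100 + 81×2.2) = 0.0205 mA, I_C = β·I_B = 1.64 mA.
Then V_CE = 6.9 − 1.64×5.6 − 1.66×2.2 = -5.93 V < 0.2 V — the active assumption fails.
Re-solve with V_CE = 0.2 V. KCL at the emitter: V_E/R_E = (V_BB−0.7−V_E)/R_B + (V_CC−0.2−V_E)/R_C, giving V_E = 1.95 V.
I_C = (V_CC − 0.2 − V_E)/R_C = (6.7 − 1.95)/5.6 = 0.848 mA.
Check: I_B = (5.7 − 1.95)/100 = 0.0375 mA, and β·I_B = 3 mA > I_C, confirming saturation.

saturation; I_C ≈ 0.85 mA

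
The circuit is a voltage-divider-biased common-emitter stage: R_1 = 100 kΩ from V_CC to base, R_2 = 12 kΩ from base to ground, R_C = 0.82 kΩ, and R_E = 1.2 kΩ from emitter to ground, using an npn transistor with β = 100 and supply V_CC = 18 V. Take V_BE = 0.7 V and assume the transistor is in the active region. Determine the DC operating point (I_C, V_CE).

I_C ≈ 0.93 mA, V_CE ≈ 16 V

Thevenize the base divider: V_Th = V_CC·R_2/(R_1+R_2) = 18×12/112 = 1.93 V, R_Th = R_1‖R_2 = 10.7 kΩ.
Base-emitter loop: V_Th = I_B·R_Th + V_BE + (β+1)I_B·R_E, so I_B = (1.93 − 0.7) / (10.7 + 101×1.2) = 0.00931 mA.
I_C = β·I_B = 100×0.00931 = 0.931 mA, and I_E = (β+1)I_B = 0.941 mA.
V_CE = V_CC − I_C·R_C − I_E·R_E = 18 − 0.931×0.82 − 0.941×1.2 = 16.1 V.
V_CE = 16.1 V > 0.2 V confirms active-region operation.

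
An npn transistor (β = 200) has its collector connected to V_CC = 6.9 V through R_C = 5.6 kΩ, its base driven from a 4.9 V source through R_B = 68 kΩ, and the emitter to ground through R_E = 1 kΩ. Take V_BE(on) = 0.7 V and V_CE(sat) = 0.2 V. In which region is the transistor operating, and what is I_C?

saturation; I_C ≈ 1 mA

Assume active: I_B = (4.9 − 0.7)/(68 + 201×1) = 0.0156 mA, I_C = β·I_B = 3.12 mA.
Then V_CE = 6.9 − 3.12×5.6 − 3.14×1 = -13.7 V < 0.2 V — the active assumption fails.
Re-solve with V_CE = 0.2 V. KCL at the emitter: V_E/R_E = (V_BB−0.7−V_E)/R_B + (V_CC−0.2−V_E)/R_C, giving V_E = 1.05 V.
I_C = (V_CC − 0.2 − V_E)/R_C = (6.7 − 1.05)/5.6 = 1.01 mA.
Check: I_B = (4.2 − 1.05)/68 = 0.0463 mA, and β·I_B = 9.25 mA > I_C, confirming saturation.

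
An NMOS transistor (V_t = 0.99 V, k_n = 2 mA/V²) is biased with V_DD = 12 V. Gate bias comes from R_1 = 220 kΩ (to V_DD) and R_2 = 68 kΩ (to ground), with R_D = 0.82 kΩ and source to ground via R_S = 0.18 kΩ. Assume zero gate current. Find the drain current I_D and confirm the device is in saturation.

V_G = V_DD·R_2/(R_1+R_2) = 12×68/288 = 2.83 V.
Assume saturation: I_D = (k_n/2)(V_GS − V_t)² with V_GS = V_G − I_D·R_S = 2.83 − 0.18·I_D.
Substituting gives 0.0324·I_D² − 1.66·I_D + 3.4 = 0, with roots I_D = 2.13 or 49.2 mA.
The root I_D = 49.2 mA gives V_GS = -6.03 V ≤ V_t, so take I_D = 2.13 mA.
Then V_GS = 2.45 V and V_DS = V_DD − I_D(R_D+R_S) = 12 − 2.13×1 = 9.87 V.
Saturation requires V_DS ≥ V_GS − V_t = 1.46 V; 9.87 ≥ 1.46 ✓.

I_D ≈ 2.1 mA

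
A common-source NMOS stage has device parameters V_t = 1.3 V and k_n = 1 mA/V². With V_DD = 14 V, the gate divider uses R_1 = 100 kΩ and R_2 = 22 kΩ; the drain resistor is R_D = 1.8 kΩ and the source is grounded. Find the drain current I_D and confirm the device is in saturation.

V_G = V_DD·R_2/(R_1+R_2) = 14×22/122 = 2.52 V. With the source grounded, V_GS = V_G = 2.52 V.
Assume saturation: I_D = (k_n/2)(V_GS − V_t)² = (1/2)×(2.52 − 1.3)² = 0.5×1.22² = 0.75 mA.
V_DS = V_DD − I_D·R_D = 14 − 0.75×1.8 = 12.7 V.
Saturation requires V_DS ≥ V_GS − V_t = 1.22 V; 12.7 ≥ 1.22 ✓.

I_D ≈ 0.75 mA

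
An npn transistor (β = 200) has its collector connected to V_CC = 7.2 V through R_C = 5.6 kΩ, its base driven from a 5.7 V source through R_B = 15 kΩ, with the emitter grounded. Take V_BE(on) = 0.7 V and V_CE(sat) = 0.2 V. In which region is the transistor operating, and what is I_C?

saturation; I_C ≈ 1.2 mA

Assume active: I_B = (5.7 − 0.7)/15 = 0.333 mA, giving I_C = β·I_B = 66.7 mA.
But then V_CE = 7.2 − 66.7×5.6 = -366 V < V_CE(sat) = 0.2 V — impossible in the active region.
So the transistor is saturated. With V_CE = 0.2 V, I_C = (V_CC − 0.2)/R_C = 7/5.6 = 1.25 mA.
Check: β·I_B = 66.7 mA > I_C = 1.25 mA, confirming saturation.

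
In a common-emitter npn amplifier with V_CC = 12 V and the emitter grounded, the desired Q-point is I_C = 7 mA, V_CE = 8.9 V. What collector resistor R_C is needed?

R_C ≈ 0.44 kΩ

Collector loop: V_CC = I_C·R_C + V_CE.
R_C = (V_CC − V_CE)/I_C = (12 − 8.9)/7 = 0.443 kΩ.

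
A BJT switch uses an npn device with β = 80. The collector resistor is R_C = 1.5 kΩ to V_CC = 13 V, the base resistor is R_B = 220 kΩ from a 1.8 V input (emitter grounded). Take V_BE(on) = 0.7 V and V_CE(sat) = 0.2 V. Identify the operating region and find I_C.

active; I_C ≈ 0.4 mA

Assume active. Base-emitter loop: I_B = (V_BB − V_BE)/R_B = (1.8 − 0.7)/220 = 0.005 mA.
I_C = β·I_B = 80×0.005 = 0.4 mA.
V_CE = V_CC − I_C·R_C = 13 − 0.4×1.5 = 12.4 V > V_CE(sat), so the active-region assumption holds.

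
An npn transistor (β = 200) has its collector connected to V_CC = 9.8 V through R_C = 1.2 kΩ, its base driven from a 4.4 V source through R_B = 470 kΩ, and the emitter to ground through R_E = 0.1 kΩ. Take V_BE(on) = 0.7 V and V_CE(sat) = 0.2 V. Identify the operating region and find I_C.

active; I_C ≈ 1.5 mA

Assume active. Base-emitter loop: I_B = (V_BB − V_BE)/(R_B + (β+1)R_E) = (4.4 − 0.7)/(470 + 201×0.1) = 0.00755 mA.
I_C = β·I_B = 200×0.00755 = 1.51 mA.
V_CE = V_CC − I_C·R_C − I_E·R_E = 9.8 − 1.51×1.2 − 1.52×0.1 = 7.84 V > V_CE(sat), so the active-region assumption holds.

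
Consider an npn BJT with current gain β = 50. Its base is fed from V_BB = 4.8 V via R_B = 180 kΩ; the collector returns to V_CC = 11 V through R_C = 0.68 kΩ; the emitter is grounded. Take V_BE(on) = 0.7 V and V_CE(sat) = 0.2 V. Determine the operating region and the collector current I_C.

active; I_C ≈ 1.1 mA

Assume active. Base-emitter loop: I_B = (V_BB − V_BE)/R_B = (4.8 − 0.7)/180 = 0.0228 mA.
I_C = β·I_B = 50×0.0228 = 1.14 mA.
V_CE = V_CC − I_C·R_C = 11 − 1.14×0.68 = 10.2 V > V_CE(sat), so the active-region assumption holds.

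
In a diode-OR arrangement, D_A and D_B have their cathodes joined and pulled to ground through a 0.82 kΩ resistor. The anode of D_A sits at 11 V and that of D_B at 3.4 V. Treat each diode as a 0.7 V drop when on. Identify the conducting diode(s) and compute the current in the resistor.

Only D_A conducts; I_R ≈ 13 mA

Assume both conduct. Then node N would need to be at both 11−0.7 = 10.3 V and 3.4−0.7 = 2.7 V, which is impossible.
Assume only D_A conducts: V_N = 11 − 0.7 = 10.3 V, so I_R = 10.3/0.82 = 12.6 mA.
Check D_B: its anode-to-cathode voltage is 3.4 − 10.3 = -6.9 V < 0.7 V, so it is off. The assumption is consistent.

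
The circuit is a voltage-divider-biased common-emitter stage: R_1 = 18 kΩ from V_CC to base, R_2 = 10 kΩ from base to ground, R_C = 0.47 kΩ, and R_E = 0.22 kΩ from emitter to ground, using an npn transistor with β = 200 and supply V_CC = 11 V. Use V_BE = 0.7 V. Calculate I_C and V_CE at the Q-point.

I_C ≈ 13 mA, V_CE ≈ 2.2 V

Thevenize the base divider: V_Th = V_CC·R_2/(R_1+R_2) = 11×10/28 = 3.93 V, R_Th = R_1‖R_2 = 6.43 kΩ.
Base-emitter loop: V_Th = I_B·R_Th + V_BE + (β+1)I_B·R_E, so I_B = (3.93 − 0.7) / (6.43 + 201×0.22) = 0.0637 mA.
I_C = β·I_B = 200×0.0637 = 12.7 mA, and I_E = (β+1)I_B = 12.8 mA.
V_CE = V_CC − I_C·R_C − I_E·R_E = 11 − 12.7×0.47 − 12.8×0.22 = 2.19 V.
V_CE = 2.19 V > 0.2 V confirms active-region operation.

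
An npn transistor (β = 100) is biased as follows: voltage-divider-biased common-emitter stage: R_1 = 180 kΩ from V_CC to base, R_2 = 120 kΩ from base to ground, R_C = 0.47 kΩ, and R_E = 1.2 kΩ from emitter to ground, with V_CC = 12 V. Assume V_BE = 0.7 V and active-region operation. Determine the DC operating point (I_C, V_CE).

I_C ≈ 2.1 mA, V_CE ≈ 8.4 V

Thevenize the base divider: V_Th = V_CC·R_2/(R_1+R_2) = 12×120/300 = 4.8 V, R_Th = R_1‖R_2 = 72 kΩ.
Base-emitter loop: V_Th = I_B·R_Th + V_BE + (β+1)I_B·R_E, so I_B = (4.8 − 0.7) / (72 + 101×1.2) = 0.0212 mA.
I_C = β·I_B = 100×0.0212 = 2.12 mA, and I_E = (β+1)I_B = 2.14 mA.
V_CE = V_CC − I_C·R_C − I_E·R_E = 12 − 2.12×0.47 − 2.14×1.2 = 8.43 V.
V_CE = 8.43 V > 0.2 V confirms active-region operation.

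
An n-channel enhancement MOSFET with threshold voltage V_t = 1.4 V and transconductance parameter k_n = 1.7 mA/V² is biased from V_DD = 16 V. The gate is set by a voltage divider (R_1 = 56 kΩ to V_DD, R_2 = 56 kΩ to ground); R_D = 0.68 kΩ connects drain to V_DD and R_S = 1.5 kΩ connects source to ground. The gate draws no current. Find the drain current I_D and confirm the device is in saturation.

V_G = V_DD·R_2/(R_1+R_2) = 16×56/112 = 8 V.
Assume saturation: I_D = (k_n/2)(V_GS − V_t)² with V_GS = V_G − I_D·R_S = 8 − 1.5·I_D.
Substituting gives 1.91·I_D² − 17.8·I_D + 37 = 0, with roots I_D = 3.12 or 6.2 mA.
The root I_D = 6.2 mA gives V_GS = -1.3 V ≤ V_t, so take I_D = 3.12 mA.
Then V_GS = 3.32 V and V_DS = V_DD − I_D(R_D+R_S) = 16 − 3.12×2.18 = 9.19 V.
Saturation requires V_DS ≥ V_GS − V_t = 1.92 V; 9.19 ≥ 1.92 ✓.

I_D ≈ 3.1 mA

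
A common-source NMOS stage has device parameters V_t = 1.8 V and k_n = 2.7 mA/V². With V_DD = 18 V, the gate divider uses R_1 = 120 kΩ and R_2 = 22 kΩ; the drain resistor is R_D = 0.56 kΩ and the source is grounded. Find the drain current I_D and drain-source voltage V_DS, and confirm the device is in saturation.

V_G = V_DD·R_2/(R_1+R_2) = 18×22/142 = 2.79 V. With the source grounded, V_GS = V_G = 2.79 V.
Assume saturation: I_D = (k_n/2)(V_GS − V_t)² = (2.7/2)×(2.79 − 1.8)² = 1.35×0.989² = 1.32 mA.
V_DS = V_DD − I_D·R_D = 18 − 1.32×0.56 = 17.3 V.
Saturation requires V_DS ≥ V_GS − V_t = 0.989 V; 17.3 ≥ 0.989 ✓.

I_D ≈ 1.3 mA, V_DS ≈ 17 V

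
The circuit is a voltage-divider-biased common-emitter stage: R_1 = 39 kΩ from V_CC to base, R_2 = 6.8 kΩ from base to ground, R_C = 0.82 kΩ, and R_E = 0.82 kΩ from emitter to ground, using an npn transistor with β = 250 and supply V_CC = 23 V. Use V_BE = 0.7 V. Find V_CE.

Thevenize the base divider: V_Th = V_CC·R_2/(R_1+R_2) = 23×6.8/45.8 = 3.41 V, R_Th = R_1‖R_2 = 5.79 kΩ.
Base-emitter loop: V_Th = I_B·R_Th + V_BE + (β+1)I_B·R_E, so I_B = (3.41 − 0.7) / (5.79 + 251×0.82) = 0.0128 mA.
I_C = β·I_B = 250×0.0128 = 3.21 mA, and I_E = (β+1)I_B = 3.22 mA.
V_CE = V_CC − I_C·R_C − I_E·R_E = 23 − 3.21×0.82 − 3.22×0.82 = 17.7 V.
V_CE = 17.7 V > 0.2 V confirms active-region operation.

V_CE ≈ 18 V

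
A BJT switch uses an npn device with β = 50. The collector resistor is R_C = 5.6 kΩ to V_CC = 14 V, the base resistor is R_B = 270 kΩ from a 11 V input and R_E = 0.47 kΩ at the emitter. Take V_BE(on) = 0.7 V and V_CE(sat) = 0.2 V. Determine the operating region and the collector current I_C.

active; I_C ≈ 1.8 mA

Assume active. Base-emitter loop: I_B = (V_BB − V_BE)/(R_B + (β+1)R_E) = (11 − 0.7)/(270 + 51×0.47) = 0.035 mA.
I_C = β·I_B = 50×0.035 = 1.75 mA.
V_CE = V_CC − I_C·R_C − I_E·R_E = 14 − 1.75×5.6 − 1.79×0.47 = 3.35 V > V_CE(sat), so the active-region assumption holds.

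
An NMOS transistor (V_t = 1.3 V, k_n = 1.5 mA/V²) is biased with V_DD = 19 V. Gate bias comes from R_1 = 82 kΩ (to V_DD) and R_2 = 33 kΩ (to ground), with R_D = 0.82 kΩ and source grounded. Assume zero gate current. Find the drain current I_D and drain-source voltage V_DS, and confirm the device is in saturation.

V_G = V_DD·R_2/(R_1+R_2) = 19×33/115 = 5.45 V. With the source grounded, V_GS = V_G = 5.45 V.
Assume saturation: I_D = (k_n/2)(V_GS − V_t)² = (1.5/2)×(5.45 − 1.3)² = 0.75×4.15² = 12.9 mA.
V_DS = V_DD − I_D·R_D = 19 − 12.9×0.82 = 8.4 V.
Saturation requires V_DS ≥ V_GS − V_t = 4.15 V; 8.4 ≥ 4.15 ✓.

I_D ≈ 13 mA, V_DS ≈ 8.4 V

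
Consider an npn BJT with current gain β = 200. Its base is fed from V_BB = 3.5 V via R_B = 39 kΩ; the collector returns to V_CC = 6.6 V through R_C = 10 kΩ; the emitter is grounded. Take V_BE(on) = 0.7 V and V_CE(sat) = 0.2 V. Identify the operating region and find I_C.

Assume active: I_B = (3.5 − 0.7)/39 = 0.0718 mA, giving I_C = β·I_B = 14.4 mA.
But then V_CE = 6.6 − 14.4×10 = -137 V < V_CE(sat) = 0.2 V — impossible in the active region.
So the transistor is saturated. With V_CE = 0.2 V, I_C = (V_CC − 0.2)/R_C = 6.4/10 = 0.64 mA.
Check: β·I_B = 14.4 mA > I_C = 0.64 mA, confirming saturation.

saturation; I_C ≈ 0.64 mA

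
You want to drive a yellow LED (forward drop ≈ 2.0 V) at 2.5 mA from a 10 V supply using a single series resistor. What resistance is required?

The resistor drops V_S − V_D = 10 − 2.0 = 8 V at 2.5 mA.
R = 8 V / 2.5 mA = 3.2 kΩ.

R ≈ 3.2 kΩ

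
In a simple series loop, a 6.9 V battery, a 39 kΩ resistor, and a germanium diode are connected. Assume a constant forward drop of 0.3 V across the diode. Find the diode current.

I ≈ 0.17 mA

KVL around the loop: 6.9 = V_D + I·R = 0.3 + I × 39 kΩ.
So I = (6.9 − 0.3) / 39 kΩ = 6.6 / 39 = 0.169 mA.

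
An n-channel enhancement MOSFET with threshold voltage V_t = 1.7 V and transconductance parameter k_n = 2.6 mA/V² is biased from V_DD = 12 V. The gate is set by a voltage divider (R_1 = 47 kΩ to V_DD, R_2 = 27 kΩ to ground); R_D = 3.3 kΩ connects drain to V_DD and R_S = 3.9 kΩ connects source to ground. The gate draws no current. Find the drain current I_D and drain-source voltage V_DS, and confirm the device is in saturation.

I_D ≈ 0.52 mA, V_DS ≈ 8.2 V

V_G = V_DD·R_2/(R_1+R_2) = 12×27/74 = 4.38 V.
Assume saturation: I_D = (k_n/2)(V_GS − V_t)² with V_GS = V_G − I_D·R_S = 4.38 − 3.9·I_D.
Substituting gives 19.8·I_D² − 28.2·I_D + 9.33 = 0, with roots I_D = 0.524 or 0.9 mA.
The root I_D = 0.9 mA gives V_GS = 0.868 V ≤ V_t, so take I_D = 0.524 mA.
Then V_GS = 2.33 V and V_DS = V_DD − I_D(R_D+R_S) = 12 − 0.524×7.2 = 8.23 V.
Saturation requires V_DS ≥ V_GS − V_t = 0.635 V; 8.23 ≥ 0.635 ✓.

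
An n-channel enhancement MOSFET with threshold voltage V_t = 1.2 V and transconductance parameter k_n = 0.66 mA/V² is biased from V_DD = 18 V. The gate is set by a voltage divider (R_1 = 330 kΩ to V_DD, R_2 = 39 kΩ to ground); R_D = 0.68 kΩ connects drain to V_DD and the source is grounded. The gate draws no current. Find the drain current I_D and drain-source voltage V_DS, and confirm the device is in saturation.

V_G = V_DD·R_2/(R_1+R_2) = 18×39/369 = 1.9 V. With the source grounded, V_GS = V_G = 1.9 V.
Assume saturation: I_D = (k_n/2)(V_GS − V_t)² = (0.66/2)×(1.9 − 1.2)² = 0.33×0.702² = 0.163 mA.
V_DS = V_DD − I_D·R_D = 18 − 0.163×0.68 = 17.9 V.
Saturation requires V_DS ≥ V_GS − V_t = 0.702 V; 17.9 ≥ 0.702 ✓.

I_D ≈ 0.16 mA, V_DS ≈ 18 V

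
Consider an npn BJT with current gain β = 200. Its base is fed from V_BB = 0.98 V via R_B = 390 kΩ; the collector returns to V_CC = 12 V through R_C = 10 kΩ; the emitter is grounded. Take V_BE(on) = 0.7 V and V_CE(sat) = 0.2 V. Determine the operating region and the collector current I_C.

Assume active. Base-emitter loop: I_B = (V_BB − V_BE)/R_B = (0.98 − 0.7)/390 = 0.000718 mA.
I_C = β·I_B = 200×0.000718 = 0.144 mA.
V_CE = V_CC − I_C·R_C = 12 − 0.144×10 = 10.6 V > V_CE(sat), so the active-region assumption holds.

active; I_C ≈ 0.14 mA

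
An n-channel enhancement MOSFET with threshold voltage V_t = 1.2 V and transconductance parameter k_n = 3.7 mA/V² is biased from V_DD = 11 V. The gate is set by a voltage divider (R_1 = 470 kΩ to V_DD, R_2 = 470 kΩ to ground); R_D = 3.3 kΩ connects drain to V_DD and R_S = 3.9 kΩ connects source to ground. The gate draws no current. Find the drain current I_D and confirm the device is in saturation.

V_G = V_DD·R_2/(R_1+R_2) = 11×470/940 = 5.5 V.
Assume saturation: I_D = (k_n/2)(V_GS − V_t)² with V_GS = V_G − I_D·R_S = 5.5 − 3.9·I_D.
Substituting gives 28.1·I_D² − 63·I_D + 34.2 = 0, with roots I_D = 0.922 or 1.32 mA.
The root I_D = 1.32 mA gives V_GS = 0.356 V ≤ V_t, so take I_D = 0.922 mA.
Then V_GS = 1.91 V and V_DS = V_DD − I_D(R_D+R_S) = 11 − 0.922×7.2 = 4.36 V.
Saturation requires V_DS ≥ V_GS − V_t = 0.706 V; 4.36 ≥ 0.706 ✓.

I_D ≈ 0.92 mA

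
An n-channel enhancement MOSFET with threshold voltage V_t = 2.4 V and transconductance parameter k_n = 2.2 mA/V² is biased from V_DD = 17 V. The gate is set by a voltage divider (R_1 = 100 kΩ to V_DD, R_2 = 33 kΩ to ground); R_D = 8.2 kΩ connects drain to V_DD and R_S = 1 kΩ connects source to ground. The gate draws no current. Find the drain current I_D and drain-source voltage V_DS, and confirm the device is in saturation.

I_D ≈ 0.91 mA, V_DS ≈ 8.6 V

V_G = V_DD·R_2/(R_1+R_2) = 17×33/133 = 4.22 V.
Assume saturation: I_D = (k_n/2)(V_GS − V_t)² with V_GS = V_G − I_D·R_S = 4.22 − 1·I_D.
Substituting gives 1.1·I_D² − 5·I_D + 3.64 = 0, with roots I_D = 0.909 or 3.64 mA.
The root I_D = 3.64 mA gives V_GS = 0.582 V ≤ V_t, so take I_D = 0.909 mA.
Then V_GS = 3.31 V and V_DS = V_DD − I_D(R_D+R_S) = 17 − 0.909×9.2 = 8.64 V.
Saturation requires V_DS ≥ V_GS − V_t = 0.909 V; 8.64 ≥ 0.909 ✓.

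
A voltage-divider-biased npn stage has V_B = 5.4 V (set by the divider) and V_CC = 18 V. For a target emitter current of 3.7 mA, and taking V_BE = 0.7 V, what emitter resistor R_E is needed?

R_E ≈ 1.3 kΩ

V_E = V_B − V_BE = 5.4 − 0.7 = 4.7 V.
R_E = V_E / I_E = 4.7 / 3.7 = 1.27 kΩ.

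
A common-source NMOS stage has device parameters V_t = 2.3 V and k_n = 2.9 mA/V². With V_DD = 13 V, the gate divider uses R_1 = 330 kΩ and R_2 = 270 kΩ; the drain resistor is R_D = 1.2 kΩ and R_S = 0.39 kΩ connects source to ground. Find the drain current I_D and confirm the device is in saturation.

V_G = V_DD·R_2/(R_1+R_2) = 13×270/600 = 5.85 V.
Assume saturation: I_D = (k_n/2)(V_GS − V_t)² with V_GS = V_G − I_D·R_S = 5.85 − 0.39·I_D.
Substituting gives 0.221·I_D² − 5.02·I_D + 18.3 = 0, with roots I_D = 4.56 or 18.2 mA.
The root I_D = 18.2 mA gives V_GS = -1.24 V ≤ V_t, so take I_D = 4.56 mA.
Then V_GS = 4.07 V and V_DS = V_DD − I_D(R_D+R_S) = 13 − 4.56×1.59 = 5.75 V.
Saturation requires V_DS ≥ V_GS − V_t = 1.77 V; 5.75 ≥ 1.77 ✓.

I_D ≈ 4.6 mA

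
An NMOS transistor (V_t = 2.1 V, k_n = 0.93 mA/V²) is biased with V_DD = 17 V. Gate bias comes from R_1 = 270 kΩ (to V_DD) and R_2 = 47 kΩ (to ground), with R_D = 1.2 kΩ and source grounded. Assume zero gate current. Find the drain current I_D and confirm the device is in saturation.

V_G = V_DD·R_2/(R_1+R_2) = 17×47/317 = 2.52 V. With the source grounded, V_GS = V_G = 2.52 V.
Assume saturation: I_D = (k_n/2)(V_GS − V_t)² = (0.93/2)×(2.52 − 2.1)² = 0.465×0.421² = 0.0822 mA.
V_DS = V_DD − I_D·R_D = 17 − 0.0822×1.2 = 16.9 V.
Saturation requires V_DS ≥ V_GS − V_t = 0.421 V; 16.9 ≥ 0.421 ✓.

I_D ≈ 0.082 mA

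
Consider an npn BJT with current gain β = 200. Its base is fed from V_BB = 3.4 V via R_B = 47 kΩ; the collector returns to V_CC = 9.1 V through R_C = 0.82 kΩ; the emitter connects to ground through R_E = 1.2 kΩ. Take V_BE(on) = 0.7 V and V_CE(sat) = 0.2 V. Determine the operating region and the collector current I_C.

active; I_C ≈ 1.9 mA

Assume active. Base-emitter loop: I_B = (V_BB − V_BE)/(R_B + (β+1)R_E) = (3.4 − 0.7)/(47 + 201×1.2) = 0.00937 mA.
I_C = β·I_B = 200×0.00937 = 1.87 mA.
V_CE = V_CC − I_C·R_C − I_E·R_E = 9.1 − 1.87×0.82 − 1.88×1.2 = 5.3 V > V_CE(sat), so the active-region assumption holds.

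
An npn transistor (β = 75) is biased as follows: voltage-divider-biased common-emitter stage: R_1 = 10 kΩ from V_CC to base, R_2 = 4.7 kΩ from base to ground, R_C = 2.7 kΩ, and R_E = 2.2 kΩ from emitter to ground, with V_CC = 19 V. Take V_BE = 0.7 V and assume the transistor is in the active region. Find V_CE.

V_CE ≈ 7.3 V

Thevenize the base divider: V_Th = V_CC·R_2/(R_1+R_2) = 19×4.7/14.7 = 6.07 V, R_Th = R_1‖R_2 = 3.2 kΩ.
Base-emitter loop: V_Th = I_B·R_Th + V_BE + (β+1)I_B·R_E, so I_B = (6.07 − 0.7) / (3.2 + 76×2.2) = 0.0315 mA.
I_C = β·I_B = 75×0.0315 = 2.37 mA, and I_E = (β+1)I_B = 2.4 mA.
V_CE = V_CC − I_C·R_C − I_E·R_E = 19 − 2.37×2.7 − 2.4×2.2 = 7.34 V.
V_CE = 7.34 V > 0.2 V confirms active-region operation.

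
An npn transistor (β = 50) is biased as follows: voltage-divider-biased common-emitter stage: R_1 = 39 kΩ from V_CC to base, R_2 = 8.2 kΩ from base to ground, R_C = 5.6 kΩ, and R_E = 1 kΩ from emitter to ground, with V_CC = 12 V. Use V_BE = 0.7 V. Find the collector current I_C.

Thevenize the base divider: V_Th = V_CC·R_2/(R_1+R_2) = 12×8.2/47.2 = 2.08 V, R_Th = R_1‖R_2 = 6.78 kΩ.
Base-emitter loop: V_Th = I_B·R_Th + V_BE + (β+1)I_B·R_E, so I_B = (2.08 − 0.7) / (6.78 + 51×1) = 0.024 mA.
I_C = β·I_B = 50×0.024 = 1.2 mA, and I_E = (β+1)I_B = 1.22 mA.
V_CE = V_CC − I_C·R_C − I_E·R_E = 12 − 1.2×5.6 − 1.22×1 = 4.07 V.
V_CE = 4.07 V > 0.2 V confirms active-region operation.

I_C ≈ 1.2 mA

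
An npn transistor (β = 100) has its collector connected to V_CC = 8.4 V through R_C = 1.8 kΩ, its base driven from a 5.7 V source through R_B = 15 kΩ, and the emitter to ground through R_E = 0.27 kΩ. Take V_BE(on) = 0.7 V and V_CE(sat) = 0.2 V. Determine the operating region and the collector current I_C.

Assume active: I_B = (5.7 − 0.7)/(15 + 101×0.27) = 0.118 mA, I_C = β·I_B = 11.8 mA.
Then V_CE = 8.4 − 11.8×1.8 − 11.9×0.27 = -16.1 V < 0.2 V — the active assumption fails.
Re-solve with V_CE = 0.2 V. KCL at the emitter: V_E/R_E = (V_BB−0.7−V_E)/R_B + (V_CC−0.2−V_E)/R_C, giving V_E = 1.13 V.
I_C = (V_CC − 0.2 − V_E)/R_C = (8.2 − 1.13)/1.8 = 3.93 mA.
Check: I_B = (5 − 1.13)/15 = 0.258 mA, and β·I_B = 25.8 mA > I_C, confirming saturation.

saturation; I_C ≈ 3.9 mA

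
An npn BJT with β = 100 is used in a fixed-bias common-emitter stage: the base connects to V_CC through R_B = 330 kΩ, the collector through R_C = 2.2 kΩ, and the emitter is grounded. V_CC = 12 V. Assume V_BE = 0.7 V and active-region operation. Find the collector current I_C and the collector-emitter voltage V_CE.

Base loop: V_CC = I_B·R_B + V_BE, so I_B = (12 − 0.7)/330 kΩ = 0.0342 mA.
In the active region I_C = β·I_B = 100 × 0.0342 = 3.42 mA.
Collector loop: V_CE = V_CC − I_C·R_C = 12 − 3.42×2.2 = 4.47 V.
Since V_CE = 4.47 V > V_CE(sat) ≈ 0.2 V, the transistor is in the active region as assumed.

I_C ≈ 3.4 mA, V_CE ≈ 4.5 V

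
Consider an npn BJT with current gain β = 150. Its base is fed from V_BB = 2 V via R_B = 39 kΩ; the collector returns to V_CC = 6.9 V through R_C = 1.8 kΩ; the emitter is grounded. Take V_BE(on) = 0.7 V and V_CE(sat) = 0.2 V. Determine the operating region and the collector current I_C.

Assume active: I_B = (2 − 0.7)/39 = 0.0333 mA, giving I_C = β·I_B = 5 mA.
But then V_CE = 6.9 − 5×1.8 = -2.1 V < V_CE(sat) = 0.2 V — impossible in the active region.
So the transistor is saturated. With V_CE = 0.2 V, I_C = (V_CC − 0.2)/R_C = 6.7/1.8 = 3.72 mA.
Check: β·I_B = 5 mA > I_C = 3.72 mA, confirming saturation.

saturation; I_C ≈ 3.7 mA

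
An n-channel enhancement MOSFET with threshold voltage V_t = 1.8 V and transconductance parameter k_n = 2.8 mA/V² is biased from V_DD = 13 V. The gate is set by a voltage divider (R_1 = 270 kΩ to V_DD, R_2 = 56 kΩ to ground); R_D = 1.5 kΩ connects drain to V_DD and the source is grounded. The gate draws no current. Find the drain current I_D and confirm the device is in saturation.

I_D ≈ 0.26 mA

V_G = V_DD·R_2/(R_1+R_2) = 13×56/326 = 2.23 V. With the source grounded, V_GS = V_G = 2.23 V.
Assume saturation: I_D = (k_n/2)(V_GS − V_t)² = (2.8/2)×(2.23 − 1.8)² = 1.4×0.433² = 0.263 mA.
V_DS = V_DD − I_D·R_D = 13 − 0.263×1.5 = 12.6 V.
Saturation requires V_DS ≥ V_GS − V_t = 0.433 V; 12.6 ≥ 0.433 ✓.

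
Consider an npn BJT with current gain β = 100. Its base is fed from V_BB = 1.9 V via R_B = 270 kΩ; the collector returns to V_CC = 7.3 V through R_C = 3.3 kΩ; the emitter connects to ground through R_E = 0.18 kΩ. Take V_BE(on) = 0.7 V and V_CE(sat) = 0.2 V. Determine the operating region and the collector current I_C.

Assume active. Base-emitter loop: I_B = (V_BB − V_BE)/(R_B + (β+1)R_E) = (1.9 − 0.7)/(270 + 101×0.18) = 0.00416 mA.
I_C = β·I_B = 100×0.00416 = 0.416 mA.
V_CE = V_CC − I_C·R_C − I_E·R_E = 7.3 − 0.416×3.3 − 0.421×0.18 = 5.85 V > V_CE(sat), so the active-region assumption holds.

active; I_C ≈ 0.42 mA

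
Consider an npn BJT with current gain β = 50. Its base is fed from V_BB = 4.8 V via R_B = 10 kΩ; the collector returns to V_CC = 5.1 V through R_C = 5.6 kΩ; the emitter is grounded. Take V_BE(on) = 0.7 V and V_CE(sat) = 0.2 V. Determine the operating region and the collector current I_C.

Assume active: I_B = (4.8 − 0.7)/10 = 0.41 mA, giving I_C = β·I_B = 20.5 mA.
But then V_CE = 5.1 − 20.5×5.6 = -110 V < V_CE(sat) = 0.2 V — impossible in the active region.
So the transistor is saturated. With V_CE = 0.2 V, I_C = (V_CC − 0.2)/R_C = 4.9/5.6 = 0.875 mA.
Check: β·I_B = 20.5 mA > I_C = 0.875 mA, confirming saturation.

saturation; I_C ≈ 0.88 mA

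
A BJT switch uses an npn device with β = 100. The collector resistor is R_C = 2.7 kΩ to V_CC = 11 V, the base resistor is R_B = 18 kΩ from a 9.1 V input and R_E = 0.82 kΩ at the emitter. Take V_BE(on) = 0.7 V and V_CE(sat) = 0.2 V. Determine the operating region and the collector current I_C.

saturation; I_C ≈ 3 mA

Assume active: I_B = (9.1 − 0.7)/(18 + 101×0.82) = 0.0833 mA, I_C = β·I_B = 8.33 mA.
Then V_CE = 11 − 8.33×2.7 − 8.41×0.82 = -18.4 V < 0.2 V — the active assumption fails.
Re-solve with V_CE = 0.2 V. KCL at the emitter: V_E/R_E = (V_BB−0.7−V_E)/R_B + (V_CC−0.2−V_E)/R_C, giving V_E = 2.71 V.
I_C = (V_CC − 0.2 − V_E)/R_C = (10.8 − 2.71)/2.7 = 2.99 mA.
Check: I_B = (8.4 − 2.71)/18 = 0.316 mA, and β·I_B = 31.6 mA > I_C, confirming saturation.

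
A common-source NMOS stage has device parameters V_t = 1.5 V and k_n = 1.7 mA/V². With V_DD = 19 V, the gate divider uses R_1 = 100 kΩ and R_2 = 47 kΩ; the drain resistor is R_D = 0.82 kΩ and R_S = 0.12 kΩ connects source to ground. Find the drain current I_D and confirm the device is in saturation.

I_D ≈ 9.8 mA

V_G = V_DD·R_2/(R_1+R_2) = 19×47/147 = 6.07 V.
Assume saturation: I_D = (k_n/2)(V_GS − V_t)² with V_GS = V_G − I_D·R_S = 6.07 − 0.12·I_D.
Substituting gives 0.0122·I_D² − 1.93·I_D + 17.8 = 0, with roots I_D = 9.81 or 148 mA.
The root I_D = 148 mA gives V_GS = -11.7 V ≤ V_t, so take I_D = 9.81 mA.
Then V_GS = 4.9 V and V_DS = V_DD − I_D(R_D+R_S) = 19 − 9.81×0.94 = 9.78 V.
Saturation requires V_DS ≥ V_GS − V_t = 3.4 V; 9.78 ≥ 3.4 ✓.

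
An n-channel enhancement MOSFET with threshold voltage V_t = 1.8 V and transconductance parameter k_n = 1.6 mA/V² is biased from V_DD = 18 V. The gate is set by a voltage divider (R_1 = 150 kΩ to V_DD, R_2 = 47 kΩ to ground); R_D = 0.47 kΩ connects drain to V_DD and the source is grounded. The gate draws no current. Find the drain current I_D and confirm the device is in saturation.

I_D ≈ 5 mA

V_G = V_DD·R_2/(R_1+R_2) = 18×47/197 = 4.29 V. With the source grounded, V_GS = V_G = 4.29 V.
Assume saturation: I_D = (k_n/2)(V_GS − V_t)² = (1.6/2)×(4.29 − 1.8)² = 0.8×2.49² = 4.98 mA.
V_DS = V_DD − I_D·R_D = 18 − 4.98×0.47 = 15.7 V.
Saturation requires V_DS ≥ V_GS − V_t = 2.49 V; 15.7 ≥ 2.49 ✓.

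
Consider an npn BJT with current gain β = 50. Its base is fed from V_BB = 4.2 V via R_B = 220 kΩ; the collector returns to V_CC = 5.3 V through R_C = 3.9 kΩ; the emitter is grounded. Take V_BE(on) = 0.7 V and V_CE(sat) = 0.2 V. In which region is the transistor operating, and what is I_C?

active; I_C ≈ 0.8 mA

Assume active. Base-emitter loop: I_B = (V_BB − V_BE)/R_B = (4.2 − 0.7)/220 = 0.0159 mA.
I_C = β·I_B = 50×0.0159 = 0.795 mA.
V_CE = V_CC − I_C·R_C = 5.3 − 0.795×3.9 = 2.2 V > V_CE(sat), so the active-region assumption holds.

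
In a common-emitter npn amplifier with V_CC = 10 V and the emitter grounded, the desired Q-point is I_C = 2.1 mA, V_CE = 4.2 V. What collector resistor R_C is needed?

Collector loop: V_CC = I_C·R_C + V_CE.
R_C = (V_CC − V_CE)/I_C = (10 − 4.2)/2.1 = 2.76 kΩ.

R_C ≈ 2.8 kΩ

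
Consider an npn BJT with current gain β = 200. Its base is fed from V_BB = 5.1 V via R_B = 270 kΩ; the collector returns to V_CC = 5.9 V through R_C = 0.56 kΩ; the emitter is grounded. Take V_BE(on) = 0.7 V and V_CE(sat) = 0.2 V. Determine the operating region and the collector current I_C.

Assume active. Base-emitter loop: I_B = (V_BB − V_BE)/R_B = (5.1 − 0.7)/270 = 0.0163 mA.
I_C = β·I_B = 200×0.0163 = 3.26 mA.
V_CE = V_CC − I_C·R_C = 5.9 − 3.26×0.56 = 4.07 V > V_CE(sat), so the active-region assumption holds.

active; I_C ≈ 3.3 mA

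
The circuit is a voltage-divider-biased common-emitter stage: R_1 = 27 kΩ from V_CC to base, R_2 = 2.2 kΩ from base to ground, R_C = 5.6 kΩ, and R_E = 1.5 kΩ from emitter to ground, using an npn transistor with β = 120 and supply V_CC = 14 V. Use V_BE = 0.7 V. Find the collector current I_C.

Thevenize the base divider: V_Th = V_CC·R_2/(R_1+R_2) = 14×2.2/29.2 = 1.05 V, R_Th = R_1‖R_2 = 2.03 kΩ.
Base-emitter loop: V_Th = I_B·R_Th + V_BE + (β+1)I_B·R_E, so I_B = (1.05 − 0.7) / (2.03 + 121×1.5) = 0.00193 mA.
I_C = β·I_B = 120×0.00193 = 0.232 mA, and I_E = (β+1)I_B = 0.234 mA.
V_CE = V_CC − I_C·R_C − I_E·R_E = 14 − 0.232×5.6 − 0.234×1.5 = 12.4 V.
V_CE = 12.4 V > 0.2 V confirms active-region operation.

I_C ≈ 0.23 mA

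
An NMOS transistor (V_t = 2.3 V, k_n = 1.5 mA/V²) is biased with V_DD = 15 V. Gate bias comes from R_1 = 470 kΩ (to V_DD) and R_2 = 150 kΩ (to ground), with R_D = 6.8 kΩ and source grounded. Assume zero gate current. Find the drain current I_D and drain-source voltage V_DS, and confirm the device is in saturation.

I_D ≈ 1.3 mA, V_DS ≈ 6 V

V_G = V_DD·R_2/(R_1+R_2) = 15×150/620 = 3.63 V. With the source grounded, V_GS = V_G = 3.63 V.
Assume saturation: I_D = (k_n/2)(V_GS − V_t)² = (1.5/2)×(3.63 − 2.3)² = 0.75×1.33² = 1.32 mA.
V_DS = V_DD − I_D·R_D = 15 − 1.32×6.8 = 5.99 V.
Saturation requires V_DS ≥ V_GS − V_t = 1.33 V; 5.99 ≥ 1.33 ✓.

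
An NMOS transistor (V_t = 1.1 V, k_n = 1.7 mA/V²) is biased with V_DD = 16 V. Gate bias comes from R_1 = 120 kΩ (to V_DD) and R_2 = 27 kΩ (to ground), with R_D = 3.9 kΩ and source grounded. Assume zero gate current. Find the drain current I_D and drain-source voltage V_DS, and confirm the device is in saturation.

I_D ≈ 2.9 mA, V_DS ≈ 4.8 V

V_G = V_DD·R_2/(R_1+R_2) = 16×27/147 = 2.94 V. With the source grounded, V_GS = V_G = 2.94 V.
Assume saturation: I_D = (k_n/2)(V_GS − V_t)² = (1.7/2)×(2.94 − 1.1)² = 0.85×1.84² = 2.87 mA.
V_DS = V_DD − I_D·R_D = 16 − 2.87×3.9 = 4.79 V.
Saturation requires V_DS ≥ V_GS − V_t = 1.84 V; 4.79 ≥ 1.84 ✓.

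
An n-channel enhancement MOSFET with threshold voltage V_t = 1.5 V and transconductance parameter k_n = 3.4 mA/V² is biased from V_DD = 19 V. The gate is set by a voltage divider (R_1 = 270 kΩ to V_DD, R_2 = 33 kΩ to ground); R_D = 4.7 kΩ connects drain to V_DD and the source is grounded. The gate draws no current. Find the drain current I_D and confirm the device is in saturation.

I_D ≈ 0.55 mA

V_G = V_DD·R_2/(R_1+R_2) = 19×33/303 = 2.07 V. With the source grounded, V_GS = V_G = 2.07 V.
Assume saturation: I_D = (k_n/2)(V_GS − V_t)² = (3.4/2)×(2.07 − 1.5)² = 1.7×0.569² = 0.551 mA.
V_DS = V_DD − I_D·R_D = 19 − 0.551×4.7 = 16.4 V.
Saturation requires V_DS ≥ V_GS − V_t = 0.569 V; 16.4 ≥ 0.569 ✓.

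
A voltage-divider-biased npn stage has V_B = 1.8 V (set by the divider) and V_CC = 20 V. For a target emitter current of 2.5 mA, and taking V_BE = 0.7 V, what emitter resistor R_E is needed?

R_E ≈ 0.44 kΩ

V_E = V_B − V_BE = 1.8 − 0.7 = 1.1 V.
R_E = V_E / I_E = 1.1 / 2.5 = 0.44 kΩ.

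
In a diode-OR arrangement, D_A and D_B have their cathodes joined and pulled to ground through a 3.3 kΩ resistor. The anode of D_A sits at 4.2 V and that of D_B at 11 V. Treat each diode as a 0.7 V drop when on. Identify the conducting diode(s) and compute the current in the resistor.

Assume both conduct. Then node N would need to be at both 4.2−0.7 = 3.5 V and 11−0.7 = 10.3 V, which is impossible.
Assume only D_B conducts: V_N = 11 − 0.7 = 10.3 V, so I_R = 10.3/3.3 = 3.12 mA.
Check D_A: its anode-to-cathode voltage is 4.2 − 10.3 = -6.1 V < 0.7 V, so it is off. The assumption is consistent.

Only D_B conducts; I_R ≈ 3.1 mA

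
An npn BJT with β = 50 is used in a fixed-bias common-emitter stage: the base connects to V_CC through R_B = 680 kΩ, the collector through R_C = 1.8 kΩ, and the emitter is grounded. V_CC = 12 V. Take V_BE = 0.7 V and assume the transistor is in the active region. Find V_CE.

Base loop: V_CC = I_B·R_B + V_BE, so I_B = (12 − 0.7)/680 kΩ = 0.0166 mA.
In the active region I_C = β·I_B = 50 × 0.0166 = 0.831 mA.
Collector loop: V_CE = V_CC − I_C·R_C = 12 − 0.831×1.8 = 10.5 V.
Since V_CE = 10.5 V > V_CE(sat) ≈ 0.2 V, the transistor is in the active region as assumed.

V_CE ≈ 11 V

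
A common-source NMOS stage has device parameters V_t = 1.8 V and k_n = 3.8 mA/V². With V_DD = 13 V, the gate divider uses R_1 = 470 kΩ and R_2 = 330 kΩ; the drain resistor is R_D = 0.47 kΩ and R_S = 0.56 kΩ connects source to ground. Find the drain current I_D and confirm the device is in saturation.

V_G = V_DD·R_2/(R_1+R_2) = 13×330/800 = 5.36 V.
Assume saturation: I_D = (k_n/2)(V_GS − V_t)² with V_GS = V_G − I_D·R_S = 5.36 − 0.56·I_D.
Substituting gives 0.596·I_D² − 8.58·I_D + 24.1 = 0, with roots I_D = 3.83 or 10.6 mA.
The root I_D = 10.6 mA gives V_GS = -0.559 V ≤ V_t, so take I_D = 3.83 mA.
Then V_GS = 3.22 V and V_DS = V_DD − I_D(R_D+R_S) = 13 − 3.83×1.03 = 9.06 V.
Saturation requires V_DS ≥ V_GS − V_t = 1.42 V; 9.06 ≥ 1.42 ✓.

I_D ≈ 3.8 mA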